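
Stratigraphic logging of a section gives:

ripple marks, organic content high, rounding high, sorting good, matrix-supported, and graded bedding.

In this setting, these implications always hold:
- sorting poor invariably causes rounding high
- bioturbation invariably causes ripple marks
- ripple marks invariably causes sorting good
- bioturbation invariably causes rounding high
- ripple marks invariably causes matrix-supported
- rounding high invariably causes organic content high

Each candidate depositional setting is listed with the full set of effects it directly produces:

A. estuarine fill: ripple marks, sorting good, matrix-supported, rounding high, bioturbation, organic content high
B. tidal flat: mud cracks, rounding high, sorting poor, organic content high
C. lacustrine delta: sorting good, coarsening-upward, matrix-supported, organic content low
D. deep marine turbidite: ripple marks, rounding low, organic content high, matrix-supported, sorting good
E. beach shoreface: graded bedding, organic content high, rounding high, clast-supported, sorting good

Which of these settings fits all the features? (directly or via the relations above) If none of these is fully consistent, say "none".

Testing each hypothesis:
(A) estuarine fill — does not account for graded bedding
(B) tidal flat — ripple marks NO; organic content high yes; rounding high yes; sorting good NO; matrix-supported NO; graded bedding NO
(C) lacustrine delta — ripple marks NO; organic content high NO; rounding high NO; sorting good yes; matrix-supported yes; graded bedding NO
(D) deep marine turbidite — fails on rounding high, graded bedding (predicts rounding low, not rounding high)
(E) beach shoreface — fails on ripple marks, matrix-supported (predicts clast-supported, not matrix-supported)
Every candidate fails on at least one observation.

none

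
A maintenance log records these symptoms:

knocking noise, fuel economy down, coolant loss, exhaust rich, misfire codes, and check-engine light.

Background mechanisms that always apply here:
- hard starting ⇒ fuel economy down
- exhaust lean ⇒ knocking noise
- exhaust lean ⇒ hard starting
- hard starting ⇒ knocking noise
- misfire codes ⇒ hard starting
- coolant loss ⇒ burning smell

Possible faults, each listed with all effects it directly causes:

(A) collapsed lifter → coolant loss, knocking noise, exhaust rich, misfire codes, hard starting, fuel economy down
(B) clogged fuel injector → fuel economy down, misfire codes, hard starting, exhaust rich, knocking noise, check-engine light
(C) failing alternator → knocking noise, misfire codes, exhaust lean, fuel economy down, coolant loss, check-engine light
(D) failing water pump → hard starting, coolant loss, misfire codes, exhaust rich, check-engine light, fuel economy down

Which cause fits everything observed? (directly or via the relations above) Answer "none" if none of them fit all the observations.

Checking each candidate against the observations:
(A) collapsed lifter — knocking noise match; fuel economy down match; coolant loss match; exhaust rich match; misfire codes match; check-engine light miss
(B) clogged fuel injector — knocking noise match; fuel economy down match; coolant loss miss; exhaust rich match; misfire codes match; check-engine light match
(C) failing alternator — knocking noise match; fuel economy down match; coolant loss match; exhaust rich miss; misfire codes match; check-engine light match
(D) failing water pump — accounts for every observation (knocking noise through hard starting → knocking noise)
(D) alone accounts for all the evidence.

D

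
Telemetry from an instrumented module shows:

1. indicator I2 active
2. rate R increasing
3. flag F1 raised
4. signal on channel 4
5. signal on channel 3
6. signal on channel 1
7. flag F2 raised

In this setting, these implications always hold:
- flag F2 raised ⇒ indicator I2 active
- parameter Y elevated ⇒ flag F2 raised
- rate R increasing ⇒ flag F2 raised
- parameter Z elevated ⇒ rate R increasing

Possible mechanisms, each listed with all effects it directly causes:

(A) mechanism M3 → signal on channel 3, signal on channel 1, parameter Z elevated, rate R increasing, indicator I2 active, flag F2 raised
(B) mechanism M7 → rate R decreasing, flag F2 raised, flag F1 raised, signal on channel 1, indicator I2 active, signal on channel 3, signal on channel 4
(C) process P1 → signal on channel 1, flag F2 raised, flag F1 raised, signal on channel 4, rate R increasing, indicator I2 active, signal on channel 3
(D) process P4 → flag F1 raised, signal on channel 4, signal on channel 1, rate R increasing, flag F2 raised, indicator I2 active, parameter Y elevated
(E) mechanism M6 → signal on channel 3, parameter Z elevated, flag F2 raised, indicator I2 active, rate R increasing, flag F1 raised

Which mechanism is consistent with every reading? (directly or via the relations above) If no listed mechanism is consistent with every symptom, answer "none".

C

For each candidate, compare predicted effects to what was observed:
(A) mechanism M3 — does not account for flag F1 raised, signal on channel 4
(B) mechanism M7 — indicator I2 active +; rate R increasing -; flag F1 raised +; signal on channel 4 +; signal on channel 3 +; signal on channel 1 +; flag F2 raised +
(C) process P1 — indicator I2 active +; rate R increasing +; flag F1 raised +; signal on channel 4 +; signal on channel 3 +; signal on channel 1 +; flag F2 raised +
(D) process P4 — indicator I2 active +; rate R increasing +; flag F1 raised +; signal on channel 4 +; signal on channel 3 -; signal on channel 1 +; flag F2 raised +
(E) mechanism M6 — indicator I2 active +; rate R increasing +; flag F1 raised +; signal on channel 4 -; signal on channel 3 +; signal on channel 1 -; flag F2 raised +
Only (C) is consistent with every observation.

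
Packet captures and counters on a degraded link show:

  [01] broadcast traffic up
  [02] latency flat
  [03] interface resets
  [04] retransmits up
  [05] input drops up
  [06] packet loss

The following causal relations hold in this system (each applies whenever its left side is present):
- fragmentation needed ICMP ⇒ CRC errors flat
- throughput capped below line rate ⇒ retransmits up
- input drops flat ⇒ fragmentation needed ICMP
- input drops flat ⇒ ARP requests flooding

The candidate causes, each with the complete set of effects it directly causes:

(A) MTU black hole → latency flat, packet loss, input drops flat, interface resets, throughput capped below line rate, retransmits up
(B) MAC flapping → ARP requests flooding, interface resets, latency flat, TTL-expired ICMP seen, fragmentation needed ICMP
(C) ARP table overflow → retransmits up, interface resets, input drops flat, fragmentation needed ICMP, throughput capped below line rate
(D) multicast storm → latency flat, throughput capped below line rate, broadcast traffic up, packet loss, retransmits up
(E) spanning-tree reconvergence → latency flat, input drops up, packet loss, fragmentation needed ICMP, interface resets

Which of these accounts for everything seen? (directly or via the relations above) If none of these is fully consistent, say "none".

Testing each hypothesis:
(A) MTU black hole — broadcast traffic up ✗; latency flat ✓; interface resets ✓; retransmits up ✓; input drops up ✗; packet loss ✓
(B) MAC flapping — does not account for broadcast traffic up, retransmits up, input drops up, packet loss
(C) ARP table overflow — broadcast traffic up ✗; latency flat ✗; interface resets ✓; retransmits up ✓; input drops up ✗; packet loss ✗
(D) multicast storm — broadcast traffic up ✓; latency flat ✓; interface resets ✗; retransmits up ✓; input drops up ✗; packet loss ✓
(E) spanning-tree reconvergence — does not account for broadcast traffic up, retransmits up
No candidate is consistent with all observations.

none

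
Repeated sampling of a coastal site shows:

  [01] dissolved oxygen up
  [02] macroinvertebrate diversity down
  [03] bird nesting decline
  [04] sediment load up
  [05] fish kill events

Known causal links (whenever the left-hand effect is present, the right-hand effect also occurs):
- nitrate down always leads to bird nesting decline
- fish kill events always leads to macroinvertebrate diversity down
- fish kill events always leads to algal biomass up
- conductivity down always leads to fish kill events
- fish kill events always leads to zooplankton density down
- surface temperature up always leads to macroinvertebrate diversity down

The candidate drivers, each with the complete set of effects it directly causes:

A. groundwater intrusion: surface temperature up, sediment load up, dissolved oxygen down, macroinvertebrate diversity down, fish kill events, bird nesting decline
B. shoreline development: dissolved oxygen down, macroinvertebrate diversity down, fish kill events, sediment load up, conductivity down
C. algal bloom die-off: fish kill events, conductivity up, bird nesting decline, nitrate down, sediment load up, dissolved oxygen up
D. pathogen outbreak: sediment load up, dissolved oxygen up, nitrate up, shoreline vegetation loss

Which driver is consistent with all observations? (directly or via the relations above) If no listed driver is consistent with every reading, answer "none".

Checking each candidate against the observations:
(A) groundwater intrusion — fails on dissolved oxygen up (predicts dissolved oxygen down, not dissolved oxygen up)
(B) shoreline development — dissolved oxygen up NO; macroinvertebrate diversity down yes; bird nesting decline NO; sediment load up yes; fish kill events yes
(C) algal bloom die-off — accounts for every observation (macroinvertebrate diversity down via fish kill events → macroinvertebrate diversity down)
(D) pathogen outbreak — does not account for macroinvertebrate diversity down, bird nesting decline, fish kill events
(C) is the only candidate with no mismatches.

C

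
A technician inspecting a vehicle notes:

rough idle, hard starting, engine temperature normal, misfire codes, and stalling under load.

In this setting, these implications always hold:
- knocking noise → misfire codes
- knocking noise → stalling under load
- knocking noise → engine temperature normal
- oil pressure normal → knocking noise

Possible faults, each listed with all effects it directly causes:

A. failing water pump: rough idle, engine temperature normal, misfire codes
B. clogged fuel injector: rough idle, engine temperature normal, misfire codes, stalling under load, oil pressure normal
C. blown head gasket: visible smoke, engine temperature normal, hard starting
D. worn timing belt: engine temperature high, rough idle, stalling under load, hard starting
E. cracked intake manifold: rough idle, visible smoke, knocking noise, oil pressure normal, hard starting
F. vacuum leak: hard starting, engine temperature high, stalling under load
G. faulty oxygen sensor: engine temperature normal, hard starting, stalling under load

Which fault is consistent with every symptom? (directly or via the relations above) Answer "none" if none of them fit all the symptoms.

E

Checking each candidate against the observations:
(A) failing water pump — rough idle yes; hard starting NO; engine temperature normal yes; misfire codes yes; stalling under load NO
(B) clogged fuel injector — rough idle yes; hard starting NO; engine temperature normal yes; misfire codes yes; stalling under load yes
(C) blown head gasket — rough idle NO; hard starting yes; engine temperature normal yes; misfire codes NO; stalling under load NO
(D) worn timing belt — rough idle yes; hard starting yes; engine temperature normal NO; misfire codes NO; stalling under load yes
(E) cracked intake manifold — rough idle yes; hard starting yes; engine temperature normal yes (via knocking noise → engine temperature normal); misfire codes yes (via knocking noise → misfire codes); stalling under load yes (via knocking noise → stalling under load)
(F) vacuum leak — rough idle NO; hard starting yes; engine temperature normal NO; misfire codes NO; stalling under load yes
(G) faulty oxygen sensor — rough idle NO; hard starting yes; engine temperature normal yes; misfire codes NO; stalling under load yes
(E) alone accounts for all the evidence.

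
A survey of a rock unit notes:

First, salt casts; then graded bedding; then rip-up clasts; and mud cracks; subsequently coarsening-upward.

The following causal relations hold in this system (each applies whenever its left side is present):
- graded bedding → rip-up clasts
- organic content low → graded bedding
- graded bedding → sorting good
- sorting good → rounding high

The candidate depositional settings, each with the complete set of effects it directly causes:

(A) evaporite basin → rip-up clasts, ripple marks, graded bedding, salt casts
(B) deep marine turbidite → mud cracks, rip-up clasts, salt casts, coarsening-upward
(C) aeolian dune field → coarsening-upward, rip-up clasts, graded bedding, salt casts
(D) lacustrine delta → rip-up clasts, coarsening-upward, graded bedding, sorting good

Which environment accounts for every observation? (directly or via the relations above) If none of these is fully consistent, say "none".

none

Per-candidate check:
(A) evaporite basin — salt casts yes; graded bedding yes; rip-up clasts yes; mud cracks NO; coarsening-upward NO
(B) deep marine turbidite — does not account for graded bedding
(C) aeolian dune field — does not account for mud cracks
(D) lacustrine delta — salt casts NO; graded bedding yes; rip-up clasts yes; mud cracks NO; coarsening-upward yes
None of the listed candidates fits everything.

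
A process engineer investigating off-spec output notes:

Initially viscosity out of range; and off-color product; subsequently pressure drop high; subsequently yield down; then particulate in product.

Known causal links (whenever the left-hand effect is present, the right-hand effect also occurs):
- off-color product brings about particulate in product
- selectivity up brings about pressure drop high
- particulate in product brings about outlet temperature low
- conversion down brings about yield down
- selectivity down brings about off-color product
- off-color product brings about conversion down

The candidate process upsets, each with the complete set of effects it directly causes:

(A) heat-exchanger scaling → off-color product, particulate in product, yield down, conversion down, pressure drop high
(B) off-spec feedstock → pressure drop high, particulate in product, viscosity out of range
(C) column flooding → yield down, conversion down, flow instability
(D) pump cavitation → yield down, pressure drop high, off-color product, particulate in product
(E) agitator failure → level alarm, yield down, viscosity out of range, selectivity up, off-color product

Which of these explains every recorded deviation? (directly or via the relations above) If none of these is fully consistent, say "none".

Per-candidate check:
(A) heat-exchanger scaling — viscosity out of range miss; off-color product match; pressure drop high match; yield down match; particulate in product match
(B) off-spec feedstock — does not account for off-color product, yield down
(C) column flooding — does not account for viscosity out of range, off-color product, pressure drop high, particulate in product
(D) pump cavitation — does not account for viscosity out of range
(E) agitator failure — viscosity out of range match; off-color product match; pressure drop high match (through selectivity up → pressure drop high); yield down match; particulate in product match (through off-color product → particulate in product)
Only (E) is consistent with every observation.

E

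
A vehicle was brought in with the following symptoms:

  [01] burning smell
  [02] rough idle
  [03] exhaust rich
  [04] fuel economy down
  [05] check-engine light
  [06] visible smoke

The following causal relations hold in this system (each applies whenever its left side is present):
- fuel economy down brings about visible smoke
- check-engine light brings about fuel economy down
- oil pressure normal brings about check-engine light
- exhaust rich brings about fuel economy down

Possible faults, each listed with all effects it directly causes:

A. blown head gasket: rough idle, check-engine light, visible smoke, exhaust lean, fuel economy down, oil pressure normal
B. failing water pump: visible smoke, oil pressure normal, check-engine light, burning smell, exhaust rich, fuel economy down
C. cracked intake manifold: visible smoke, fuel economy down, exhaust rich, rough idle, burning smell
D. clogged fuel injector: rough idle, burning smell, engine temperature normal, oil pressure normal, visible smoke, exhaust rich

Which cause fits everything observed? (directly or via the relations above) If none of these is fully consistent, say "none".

For each candidate, compare predicted effects to what was observed:
(A) blown head gasket — burning smell -; rough idle +; exhaust rich -; fuel economy down +; check-engine light +; visible smoke +
(B) failing water pump — burning smell +; rough idle -; exhaust rich +; fuel economy down +; check-engine light +; visible smoke +
(C) cracked intake manifold — burning smell +; rough idle +; exhaust rich +; fuel economy down +; check-engine light -; visible smoke +
(D) clogged fuel injector — burning smell +; rough idle +; exhaust rich +; fuel economy down + (via exhaust rich → fuel economy down); check-engine light + (via oil pressure normal → check-engine light); visible smoke +
Only (D) is consistent with every observation.

D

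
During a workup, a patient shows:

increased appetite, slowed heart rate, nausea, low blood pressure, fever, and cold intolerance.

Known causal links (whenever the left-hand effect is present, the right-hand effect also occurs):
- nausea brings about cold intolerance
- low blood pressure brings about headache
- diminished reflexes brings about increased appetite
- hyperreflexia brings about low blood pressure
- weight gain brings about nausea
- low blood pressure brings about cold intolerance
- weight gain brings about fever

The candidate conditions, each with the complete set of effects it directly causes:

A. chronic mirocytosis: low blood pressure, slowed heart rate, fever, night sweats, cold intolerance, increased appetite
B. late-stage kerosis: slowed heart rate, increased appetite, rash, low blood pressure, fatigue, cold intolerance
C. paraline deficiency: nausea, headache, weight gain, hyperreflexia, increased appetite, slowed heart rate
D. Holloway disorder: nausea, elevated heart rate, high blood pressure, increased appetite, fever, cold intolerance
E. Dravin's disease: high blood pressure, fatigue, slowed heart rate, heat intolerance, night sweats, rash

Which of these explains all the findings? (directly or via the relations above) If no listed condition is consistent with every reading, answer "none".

Per-candidate check:
(A) chronic mirocytosis — does not account for nausea
(B) late-stage kerosis — does not account for nausea, fever
(C) paraline deficiency — increased appetite yes; slowed heart rate yes; nausea yes; low blood pressure yes (through hyperreflexia → low blood pressure); fever yes (through weight gain → fever); cold intolerance yes (through nausea → cold intolerance)
(D) Holloway disorder — fails on slowed heart rate, low blood pressure (predicts elevated heart rate, not slowed heart rate; predicts high blood pressure, not low blood pressure)
(E) Dravin's disease — increased appetite NO; slowed heart rate yes; nausea NO; low blood pressure NO; fever NO; cold intolerance NO
Only (C) is consistent with every observation.

C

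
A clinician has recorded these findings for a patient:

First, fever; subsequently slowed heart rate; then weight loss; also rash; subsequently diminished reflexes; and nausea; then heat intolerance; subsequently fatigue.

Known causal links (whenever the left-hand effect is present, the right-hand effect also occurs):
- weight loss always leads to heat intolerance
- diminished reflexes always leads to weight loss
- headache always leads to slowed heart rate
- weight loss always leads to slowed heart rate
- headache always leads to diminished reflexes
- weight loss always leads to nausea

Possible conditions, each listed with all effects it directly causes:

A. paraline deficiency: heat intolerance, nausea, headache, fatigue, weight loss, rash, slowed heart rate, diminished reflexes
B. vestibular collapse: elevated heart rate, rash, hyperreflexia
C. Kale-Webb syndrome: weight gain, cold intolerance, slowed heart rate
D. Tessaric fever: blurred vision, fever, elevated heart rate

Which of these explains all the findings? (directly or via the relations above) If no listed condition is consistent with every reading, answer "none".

none

Testing each hypothesis:
(A) paraline deficiency — fever NO; slowed heart rate yes; weight loss yes; rash yes; diminished reflexes yes; nausea yes; heat intolerance yes; fatigue yes
(B) vestibular collapse — fever NO; slowed heart rate NO; weight loss NO; rash yes; diminished reflexes NO; nausea NO; heat intolerance NO; fatigue NO
(C) Kale-Webb syndrome — fever NO; slowed heart rate yes; weight loss NO; rash NO; diminished reflexes NO; nausea NO; heat intolerance NO; fatigue NO
(D) Tessaric fever — fever yes; slowed heart rate NO; weight loss NO; rash NO; diminished reflexes NO; nausea NO; heat intolerance NO; fatigue NO
Every candidate fails on at least one observation.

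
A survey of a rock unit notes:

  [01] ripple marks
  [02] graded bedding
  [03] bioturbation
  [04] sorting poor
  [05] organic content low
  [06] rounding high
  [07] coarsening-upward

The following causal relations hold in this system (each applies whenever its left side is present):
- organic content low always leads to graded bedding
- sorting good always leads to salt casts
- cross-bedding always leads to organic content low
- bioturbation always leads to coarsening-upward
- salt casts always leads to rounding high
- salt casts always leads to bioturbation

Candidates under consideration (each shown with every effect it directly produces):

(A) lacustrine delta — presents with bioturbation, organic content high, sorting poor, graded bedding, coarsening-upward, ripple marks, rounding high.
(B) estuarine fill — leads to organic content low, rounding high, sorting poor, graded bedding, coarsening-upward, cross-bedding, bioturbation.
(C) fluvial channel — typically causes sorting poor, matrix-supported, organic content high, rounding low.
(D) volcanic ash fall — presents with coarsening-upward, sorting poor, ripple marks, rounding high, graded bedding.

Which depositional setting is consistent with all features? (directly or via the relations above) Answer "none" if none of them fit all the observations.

none

For each candidate, compare predicted effects to what was observed:
(A) lacustrine delta — fails on organic content low (predicts organic content high, not organic content low)
(B) estuarine fill — ripple marks ✗; graded bedding ✓; bioturbation ✓; sorting poor ✓; organic content low ✓; rounding high ✓; coarsening-upward ✓
(C) fluvial channel — fails on ripple marks, graded bedding, bioturbation, organic content low, rounding high, coarsening-upward (predicts organic content high, not organic content low; predicts rounding low, not rounding high)
(D) volcanic ash fall — ripple marks ✓; graded bedding ✓; bioturbation ✗; sorting poor ✓; organic content low ✗; rounding high ✓; coarsening-upward ✓
None of the listed candidates fits everything.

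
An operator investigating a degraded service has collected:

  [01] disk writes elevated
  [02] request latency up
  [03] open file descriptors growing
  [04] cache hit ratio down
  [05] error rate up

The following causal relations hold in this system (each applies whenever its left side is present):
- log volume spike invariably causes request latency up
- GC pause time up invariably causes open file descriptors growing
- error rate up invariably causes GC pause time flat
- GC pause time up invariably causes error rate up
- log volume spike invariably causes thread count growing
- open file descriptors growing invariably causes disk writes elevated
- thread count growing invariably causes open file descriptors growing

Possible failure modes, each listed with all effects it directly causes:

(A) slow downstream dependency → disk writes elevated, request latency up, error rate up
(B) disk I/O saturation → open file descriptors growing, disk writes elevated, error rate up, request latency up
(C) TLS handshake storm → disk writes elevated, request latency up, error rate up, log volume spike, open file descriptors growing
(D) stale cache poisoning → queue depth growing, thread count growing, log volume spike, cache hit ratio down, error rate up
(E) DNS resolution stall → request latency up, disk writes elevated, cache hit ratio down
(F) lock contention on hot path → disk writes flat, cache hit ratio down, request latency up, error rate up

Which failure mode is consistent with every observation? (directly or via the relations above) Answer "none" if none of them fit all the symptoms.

Testing each hypothesis:
(A) slow downstream dependency — disk writes elevated +; request latency up +; open file descriptors growing -; cache hit ratio down -; error rate up +
(B) disk I/O saturation — disk writes elevated +; request latency up +; open file descriptors growing +; cache hit ratio down -; error rate up +
(C) TLS handshake storm — disk writes elevated +; request latency up +; open file descriptors growing +; cache hit ratio down -; error rate up +
(D) stale cache poisoning — disk writes elevated + (through thread count growing → open file descriptors growing → disk writes elevated); request latency up + (through log volume spike → request latency up); open file descriptors growing + (through thread count growing → open file descriptors growing); cache hit ratio down +; error rate up +
(E) DNS resolution stall — disk writes elevated +; request latency up +; open file descriptors growing -; cache hit ratio down +; error rate up -
(F) lock contention on hot path — disk writes elevated -; request latency up +; open file descriptors growing -; cache hit ratio down +; error rate up +
(D) is the only candidate with no mismatches.

D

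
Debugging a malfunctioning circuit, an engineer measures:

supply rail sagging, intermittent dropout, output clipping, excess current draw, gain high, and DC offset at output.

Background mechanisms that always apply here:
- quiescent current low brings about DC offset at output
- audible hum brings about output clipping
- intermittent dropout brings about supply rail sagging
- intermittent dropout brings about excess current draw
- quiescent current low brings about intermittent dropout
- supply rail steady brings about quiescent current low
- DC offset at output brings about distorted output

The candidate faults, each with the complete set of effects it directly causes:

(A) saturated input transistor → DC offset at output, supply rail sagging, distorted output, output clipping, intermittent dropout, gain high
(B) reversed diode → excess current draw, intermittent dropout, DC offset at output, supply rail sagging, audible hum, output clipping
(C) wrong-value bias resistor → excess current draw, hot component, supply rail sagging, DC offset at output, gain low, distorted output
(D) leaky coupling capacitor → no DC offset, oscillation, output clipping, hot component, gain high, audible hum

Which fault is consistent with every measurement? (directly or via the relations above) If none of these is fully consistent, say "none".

Checking each candidate against the observations:
(A) saturated input transistor — supply rail sagging +; intermittent dropout +; output clipping +; excess current draw + (by intermittent dropout → excess current draw); gain high +; DC offset at output +
(B) reversed diode — does not account for gain high
(C) wrong-value bias resistor — fails on intermittent dropout, output clipping, gain high (predicts gain low, not gain high)
(D) leaky coupling capacitor — supply rail sagging -; intermittent dropout -; output clipping +; excess current draw -; gain high +; DC offset at output -
Only (A) is consistent with every observation.

A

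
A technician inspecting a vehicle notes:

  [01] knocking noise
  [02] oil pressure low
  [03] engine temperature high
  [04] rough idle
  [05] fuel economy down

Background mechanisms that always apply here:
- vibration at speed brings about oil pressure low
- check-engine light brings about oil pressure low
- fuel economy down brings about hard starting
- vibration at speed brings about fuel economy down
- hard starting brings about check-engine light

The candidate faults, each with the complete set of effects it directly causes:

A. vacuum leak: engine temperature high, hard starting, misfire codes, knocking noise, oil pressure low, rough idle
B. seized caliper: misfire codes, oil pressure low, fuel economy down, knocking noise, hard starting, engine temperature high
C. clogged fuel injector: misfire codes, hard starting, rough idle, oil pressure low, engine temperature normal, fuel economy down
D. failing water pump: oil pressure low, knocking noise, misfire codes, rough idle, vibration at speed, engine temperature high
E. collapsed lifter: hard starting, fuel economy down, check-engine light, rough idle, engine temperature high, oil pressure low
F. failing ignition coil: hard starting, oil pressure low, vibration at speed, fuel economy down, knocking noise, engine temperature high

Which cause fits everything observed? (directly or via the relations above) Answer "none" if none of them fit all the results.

D

Per-candidate check:
(A) vacuum leak — does not account for fuel economy down
(B) seized caliper — does not account for rough idle
(C) clogged fuel injector — knocking noise NO; oil pressure low yes; engine temperature high NO; rough idle yes; fuel economy down yes
(D) failing water pump — accounts for every observation (fuel economy down through vibration at speed → fuel economy down)
(E) collapsed lifter — does not account for knocking noise
(F) failing ignition coil — does not account for rough idle
Only (D) is consistent with every observation.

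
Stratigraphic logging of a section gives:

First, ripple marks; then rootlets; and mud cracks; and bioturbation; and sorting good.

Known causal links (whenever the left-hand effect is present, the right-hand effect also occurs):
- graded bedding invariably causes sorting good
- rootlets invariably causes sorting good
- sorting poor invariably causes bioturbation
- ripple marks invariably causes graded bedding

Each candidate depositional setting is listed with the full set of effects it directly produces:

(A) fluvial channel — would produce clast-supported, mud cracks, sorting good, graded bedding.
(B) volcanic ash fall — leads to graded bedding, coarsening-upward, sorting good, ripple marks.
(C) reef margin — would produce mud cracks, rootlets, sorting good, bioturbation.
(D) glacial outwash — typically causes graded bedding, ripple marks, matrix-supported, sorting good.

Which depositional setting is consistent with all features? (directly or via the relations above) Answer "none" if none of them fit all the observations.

Testing each hypothesis:
(A) fluvial channel — ripple marks miss; rootlets miss; mud cracks match; bioturbation miss; sorting good match
(B) volcanic ash fall — ripple marks match; rootlets miss; mud cracks miss; bioturbation miss; sorting good match
(C) reef margin — ripple marks miss; rootlets match; mud cracks match; bioturbation match; sorting good match
(D) glacial outwash — does not account for rootlets, mud cracks, bioturbation
None of the listed candidates fits everything.

none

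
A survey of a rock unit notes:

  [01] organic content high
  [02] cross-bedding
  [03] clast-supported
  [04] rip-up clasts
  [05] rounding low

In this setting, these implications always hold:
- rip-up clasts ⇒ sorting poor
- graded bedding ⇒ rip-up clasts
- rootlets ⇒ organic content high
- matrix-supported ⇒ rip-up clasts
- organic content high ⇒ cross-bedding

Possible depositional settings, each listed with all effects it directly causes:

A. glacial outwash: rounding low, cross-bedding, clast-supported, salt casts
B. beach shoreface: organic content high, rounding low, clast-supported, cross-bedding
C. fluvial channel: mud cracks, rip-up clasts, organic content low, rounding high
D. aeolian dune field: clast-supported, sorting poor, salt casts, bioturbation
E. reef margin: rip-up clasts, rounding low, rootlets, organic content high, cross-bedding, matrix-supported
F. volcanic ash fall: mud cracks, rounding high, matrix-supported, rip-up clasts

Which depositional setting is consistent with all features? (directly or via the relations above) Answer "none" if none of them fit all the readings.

For each candidate, compare predicted effects to what was observed:
(A) glacial outwash — organic content high miss; cross-bedding match; clast-supported match; rip-up clasts miss; rounding low match
(B) beach shoreface — does not account for rip-up clasts
(C) fluvial channel — organic content high miss; cross-bedding miss; clast-supported miss; rip-up clasts match; rounding low miss
(D) aeolian dune field — does not account for organic content high, cross-bedding, rip-up clasts, rounding low
(E) reef margin — organic content high match; cross-bedding match; clast-supported miss; rip-up clasts match; rounding low match
(F) volcanic ash fall — organic content high miss; cross-bedding miss; clast-supported miss; rip-up clasts match; rounding low miss
None of the listed candidates fits everything.

none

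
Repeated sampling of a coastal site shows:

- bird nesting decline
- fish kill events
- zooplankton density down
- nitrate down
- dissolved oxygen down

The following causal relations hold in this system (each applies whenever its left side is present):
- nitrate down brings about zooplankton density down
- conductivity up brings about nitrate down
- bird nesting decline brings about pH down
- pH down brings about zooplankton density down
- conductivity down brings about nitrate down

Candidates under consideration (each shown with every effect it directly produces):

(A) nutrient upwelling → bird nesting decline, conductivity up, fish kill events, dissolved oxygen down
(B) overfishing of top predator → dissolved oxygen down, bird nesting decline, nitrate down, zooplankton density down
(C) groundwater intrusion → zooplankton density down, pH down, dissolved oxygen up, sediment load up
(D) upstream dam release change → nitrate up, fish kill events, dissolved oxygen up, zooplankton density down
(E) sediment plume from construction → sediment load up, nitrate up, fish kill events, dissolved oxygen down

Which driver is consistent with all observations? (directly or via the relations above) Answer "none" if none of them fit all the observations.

A

Per-candidate check:
(A) nutrient upwelling — accounts for every observation (zooplankton density down through conductivity up → nitrate down → zooplankton density down)
(B) overfishing of top predator — bird nesting decline +; fish kill events -; zooplankton density down +; nitrate down +; dissolved oxygen down +
(C) groundwater intrusion — bird nesting decline -; fish kill events -; zooplankton density down +; nitrate down -; dissolved oxygen down -
(D) upstream dam release change — bird nesting decline -; fish kill events +; zooplankton density down +; nitrate down -; dissolved oxygen down -
(E) sediment plume from construction — bird nesting decline -; fish kill events +; zooplankton density down -; nitrate down -; dissolved oxygen down +
Only (A) is consistent with every observation.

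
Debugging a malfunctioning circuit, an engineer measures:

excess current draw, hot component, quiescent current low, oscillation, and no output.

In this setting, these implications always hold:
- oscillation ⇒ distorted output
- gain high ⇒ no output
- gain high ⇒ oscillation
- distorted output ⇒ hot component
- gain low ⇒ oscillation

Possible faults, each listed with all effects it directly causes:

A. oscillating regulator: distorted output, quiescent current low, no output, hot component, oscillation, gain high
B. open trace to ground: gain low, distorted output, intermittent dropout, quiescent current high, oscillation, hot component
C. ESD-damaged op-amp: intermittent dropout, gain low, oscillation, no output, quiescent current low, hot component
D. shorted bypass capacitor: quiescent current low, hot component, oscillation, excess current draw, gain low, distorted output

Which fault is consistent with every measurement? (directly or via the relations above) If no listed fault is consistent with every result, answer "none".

none

Checking each candidate against the observations:
(A) oscillating regulator — does not account for excess current draw
(B) open trace to ground — fails on excess current draw, quiescent current low, no output (predicts quiescent current high, not quiescent current low)
(C) ESD-damaged op-amp — excess current draw miss; hot component match; quiescent current low match; oscillation match; no output match
(D) shorted bypass capacitor — excess current draw match; hot component match; quiescent current low match; oscillation match; no output miss
No candidate is consistent with all observations.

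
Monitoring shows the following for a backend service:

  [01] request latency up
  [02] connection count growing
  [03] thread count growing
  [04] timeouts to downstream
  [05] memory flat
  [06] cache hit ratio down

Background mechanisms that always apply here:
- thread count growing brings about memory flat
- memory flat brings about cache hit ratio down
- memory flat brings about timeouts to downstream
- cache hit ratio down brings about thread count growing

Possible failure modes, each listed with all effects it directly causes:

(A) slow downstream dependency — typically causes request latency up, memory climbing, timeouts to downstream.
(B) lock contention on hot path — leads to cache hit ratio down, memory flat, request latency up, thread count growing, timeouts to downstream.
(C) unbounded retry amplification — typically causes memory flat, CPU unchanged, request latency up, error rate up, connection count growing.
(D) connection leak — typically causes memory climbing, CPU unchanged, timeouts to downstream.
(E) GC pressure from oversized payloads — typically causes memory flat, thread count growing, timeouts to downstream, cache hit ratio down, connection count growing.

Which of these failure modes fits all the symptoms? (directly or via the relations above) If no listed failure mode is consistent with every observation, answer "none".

C

Per-candidate check:
(A) slow downstream dependency — request latency up ✓; connection count growing ✗; thread count growing ✗; timeouts to downstream ✓; memory flat ✗; cache hit ratio down ✗
(B) lock contention on hot path — request latency up ✓; connection count growing ✗; thread count growing ✓; timeouts to downstream ✓; memory flat ✓; cache hit ratio down ✓
(C) unbounded retry amplification — accounts for every observation (thread count growing through memory flat → cache hit ratio down → thread count growing)
(D) connection leak — fails on request latency up, connection count growing, thread count growing, memory flat, cache hit ratio down (predicts memory climbing, not memory flat)
(E) GC pressure from oversized payloads — request latency up ✗; connection count growing ✓; thread count growing ✓; timeouts to downstream ✓; memory flat ✓; cache hit ratio down ✓
(C) alone accounts for all the evidence.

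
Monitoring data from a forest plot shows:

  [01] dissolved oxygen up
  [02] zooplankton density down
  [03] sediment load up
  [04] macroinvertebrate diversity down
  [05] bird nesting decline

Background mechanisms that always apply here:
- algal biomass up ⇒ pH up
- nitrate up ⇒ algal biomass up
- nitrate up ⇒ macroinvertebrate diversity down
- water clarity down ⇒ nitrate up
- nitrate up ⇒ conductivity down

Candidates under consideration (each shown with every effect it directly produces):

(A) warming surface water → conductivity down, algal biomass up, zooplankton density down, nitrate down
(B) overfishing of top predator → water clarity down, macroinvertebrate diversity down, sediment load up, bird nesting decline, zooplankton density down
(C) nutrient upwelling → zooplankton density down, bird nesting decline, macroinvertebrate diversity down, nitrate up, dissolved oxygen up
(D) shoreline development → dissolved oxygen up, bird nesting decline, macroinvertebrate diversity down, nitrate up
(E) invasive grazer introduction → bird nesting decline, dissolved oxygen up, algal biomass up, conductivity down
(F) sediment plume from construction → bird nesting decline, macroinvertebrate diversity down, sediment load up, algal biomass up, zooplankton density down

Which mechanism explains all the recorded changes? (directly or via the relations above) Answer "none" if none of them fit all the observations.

none

Per-candidate check:
(A) warming surface water — dissolved oxygen up ✗; zooplankton density down ✓; sediment load up ✗; macroinvertebrate diversity down ✗; bird nesting decline ✗
(B) overfishing of top predator — dissolved oxygen up ✗; zooplankton density down ✓; sediment load up ✓; macroinvertebrate diversity down ✓; bird nesting decline ✓
(C) nutrient upwelling — dissolved oxygen up ✓; zooplankton density down ✓; sediment load up ✗; macroinvertebrate diversity down ✓; bird nesting decline ✓
(D) shoreline development — does not account for zooplankton density down, sediment load up
(E) invasive grazer introduction — dissolved oxygen up ✓; zooplankton density down ✗; sediment load up ✗; macroinvertebrate diversity down ✗; bird nesting decline ✓
(F) sediment plume from construction — dissolved oxygen up ✗; zooplankton density down ✓; sediment load up ✓; macroinvertebrate diversity down ✓; bird nesting decline ✓
Every candidate fails on at least one observation.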